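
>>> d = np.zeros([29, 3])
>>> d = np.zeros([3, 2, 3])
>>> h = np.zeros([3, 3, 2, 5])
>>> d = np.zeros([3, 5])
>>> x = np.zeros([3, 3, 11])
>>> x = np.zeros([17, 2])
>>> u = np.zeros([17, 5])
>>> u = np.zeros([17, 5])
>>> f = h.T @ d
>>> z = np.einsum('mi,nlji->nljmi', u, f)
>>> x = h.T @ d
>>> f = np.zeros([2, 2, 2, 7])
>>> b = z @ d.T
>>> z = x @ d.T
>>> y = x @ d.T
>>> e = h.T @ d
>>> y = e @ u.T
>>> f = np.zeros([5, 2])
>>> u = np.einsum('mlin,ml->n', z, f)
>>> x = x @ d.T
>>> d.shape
(3, 5)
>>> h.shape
(3, 3, 2, 5)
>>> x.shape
(5, 2, 3, 3)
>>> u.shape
(3,)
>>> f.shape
(5, 2)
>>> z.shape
(5, 2, 3, 3)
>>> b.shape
(5, 2, 3, 17, 3)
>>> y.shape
(5, 2, 3, 17)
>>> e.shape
(5, 2, 3, 5)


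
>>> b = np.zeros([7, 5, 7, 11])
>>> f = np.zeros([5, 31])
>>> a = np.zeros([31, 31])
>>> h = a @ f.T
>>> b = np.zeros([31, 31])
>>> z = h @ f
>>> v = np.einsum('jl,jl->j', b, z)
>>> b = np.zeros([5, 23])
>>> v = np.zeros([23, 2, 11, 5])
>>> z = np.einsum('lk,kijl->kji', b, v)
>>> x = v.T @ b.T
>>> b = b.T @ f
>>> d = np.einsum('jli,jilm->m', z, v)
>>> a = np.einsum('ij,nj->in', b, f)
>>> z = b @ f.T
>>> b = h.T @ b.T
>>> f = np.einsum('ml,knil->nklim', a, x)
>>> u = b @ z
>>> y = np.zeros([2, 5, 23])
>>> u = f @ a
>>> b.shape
(5, 23)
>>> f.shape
(11, 5, 5, 2, 23)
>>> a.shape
(23, 5)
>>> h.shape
(31, 5)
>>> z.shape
(23, 5)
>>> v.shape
(23, 2, 11, 5)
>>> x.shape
(5, 11, 2, 5)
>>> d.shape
(5,)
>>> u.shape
(11, 5, 5, 2, 5)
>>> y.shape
(2, 5, 23)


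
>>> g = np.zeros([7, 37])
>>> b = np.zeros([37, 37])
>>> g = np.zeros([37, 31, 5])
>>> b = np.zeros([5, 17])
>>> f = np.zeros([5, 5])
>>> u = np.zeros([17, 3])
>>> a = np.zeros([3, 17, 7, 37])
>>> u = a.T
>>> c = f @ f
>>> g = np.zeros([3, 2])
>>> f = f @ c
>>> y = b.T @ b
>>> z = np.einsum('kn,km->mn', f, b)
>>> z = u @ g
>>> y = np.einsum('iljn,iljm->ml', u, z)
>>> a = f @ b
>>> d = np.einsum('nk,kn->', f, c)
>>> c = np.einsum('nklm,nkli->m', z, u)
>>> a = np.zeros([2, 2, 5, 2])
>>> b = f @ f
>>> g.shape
(3, 2)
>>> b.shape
(5, 5)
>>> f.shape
(5, 5)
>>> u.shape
(37, 7, 17, 3)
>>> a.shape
(2, 2, 5, 2)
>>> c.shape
(2,)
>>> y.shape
(2, 7)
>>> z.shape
(37, 7, 17, 2)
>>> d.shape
()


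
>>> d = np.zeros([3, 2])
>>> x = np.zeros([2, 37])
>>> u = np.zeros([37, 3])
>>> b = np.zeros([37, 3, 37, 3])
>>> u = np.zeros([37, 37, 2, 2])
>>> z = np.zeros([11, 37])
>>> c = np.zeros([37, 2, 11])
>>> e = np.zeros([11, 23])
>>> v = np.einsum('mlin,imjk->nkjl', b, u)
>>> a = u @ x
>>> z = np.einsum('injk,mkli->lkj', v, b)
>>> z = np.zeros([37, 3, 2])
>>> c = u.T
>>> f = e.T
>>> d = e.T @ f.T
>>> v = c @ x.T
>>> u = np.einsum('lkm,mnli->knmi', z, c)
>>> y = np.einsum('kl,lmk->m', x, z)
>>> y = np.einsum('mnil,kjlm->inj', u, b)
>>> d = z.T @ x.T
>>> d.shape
(2, 3, 2)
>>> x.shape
(2, 37)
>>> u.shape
(3, 2, 2, 37)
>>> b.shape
(37, 3, 37, 3)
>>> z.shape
(37, 3, 2)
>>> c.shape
(2, 2, 37, 37)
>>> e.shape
(11, 23)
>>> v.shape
(2, 2, 37, 2)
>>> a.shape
(37, 37, 2, 37)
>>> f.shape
(23, 11)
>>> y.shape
(2, 2, 3)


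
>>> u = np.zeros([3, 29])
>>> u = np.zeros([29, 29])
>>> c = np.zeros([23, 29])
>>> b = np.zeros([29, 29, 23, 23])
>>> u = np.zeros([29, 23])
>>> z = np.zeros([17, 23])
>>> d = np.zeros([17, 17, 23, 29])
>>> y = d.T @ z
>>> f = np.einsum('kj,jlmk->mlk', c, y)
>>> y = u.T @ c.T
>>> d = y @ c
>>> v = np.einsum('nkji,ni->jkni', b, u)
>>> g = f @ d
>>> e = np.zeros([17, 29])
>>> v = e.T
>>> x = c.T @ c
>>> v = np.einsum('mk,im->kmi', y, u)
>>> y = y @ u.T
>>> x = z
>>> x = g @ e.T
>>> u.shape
(29, 23)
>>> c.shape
(23, 29)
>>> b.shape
(29, 29, 23, 23)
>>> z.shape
(17, 23)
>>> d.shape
(23, 29)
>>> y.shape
(23, 29)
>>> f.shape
(17, 23, 23)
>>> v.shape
(23, 23, 29)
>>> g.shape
(17, 23, 29)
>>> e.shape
(17, 29)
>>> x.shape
(17, 23, 17)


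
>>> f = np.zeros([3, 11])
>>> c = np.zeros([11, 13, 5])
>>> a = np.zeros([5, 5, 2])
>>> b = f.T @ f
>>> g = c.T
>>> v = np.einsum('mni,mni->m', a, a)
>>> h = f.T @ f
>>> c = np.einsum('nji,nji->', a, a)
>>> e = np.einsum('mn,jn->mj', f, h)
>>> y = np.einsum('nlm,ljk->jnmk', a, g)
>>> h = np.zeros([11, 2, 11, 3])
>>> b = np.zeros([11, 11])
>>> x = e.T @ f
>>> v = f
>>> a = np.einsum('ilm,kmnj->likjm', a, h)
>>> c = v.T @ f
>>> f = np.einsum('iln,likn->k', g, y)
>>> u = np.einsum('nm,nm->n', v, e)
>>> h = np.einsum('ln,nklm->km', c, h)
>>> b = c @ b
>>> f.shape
(2,)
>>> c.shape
(11, 11)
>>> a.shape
(5, 5, 11, 3, 2)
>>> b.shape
(11, 11)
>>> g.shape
(5, 13, 11)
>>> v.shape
(3, 11)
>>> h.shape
(2, 3)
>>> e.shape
(3, 11)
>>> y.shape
(13, 5, 2, 11)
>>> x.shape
(11, 11)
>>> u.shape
(3,)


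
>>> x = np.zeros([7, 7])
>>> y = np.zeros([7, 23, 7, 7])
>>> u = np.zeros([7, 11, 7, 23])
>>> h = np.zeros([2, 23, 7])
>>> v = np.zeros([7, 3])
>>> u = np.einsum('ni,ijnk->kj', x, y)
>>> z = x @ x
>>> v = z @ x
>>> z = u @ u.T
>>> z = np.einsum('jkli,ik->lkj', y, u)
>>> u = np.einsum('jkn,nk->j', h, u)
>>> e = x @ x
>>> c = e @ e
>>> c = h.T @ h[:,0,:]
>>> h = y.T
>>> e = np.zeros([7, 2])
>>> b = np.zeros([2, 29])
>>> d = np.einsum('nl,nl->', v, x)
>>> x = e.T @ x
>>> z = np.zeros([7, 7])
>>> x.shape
(2, 7)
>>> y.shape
(7, 23, 7, 7)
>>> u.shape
(2,)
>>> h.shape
(7, 7, 23, 7)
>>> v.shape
(7, 7)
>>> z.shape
(7, 7)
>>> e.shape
(7, 2)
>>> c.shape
(7, 23, 7)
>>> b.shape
(2, 29)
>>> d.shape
()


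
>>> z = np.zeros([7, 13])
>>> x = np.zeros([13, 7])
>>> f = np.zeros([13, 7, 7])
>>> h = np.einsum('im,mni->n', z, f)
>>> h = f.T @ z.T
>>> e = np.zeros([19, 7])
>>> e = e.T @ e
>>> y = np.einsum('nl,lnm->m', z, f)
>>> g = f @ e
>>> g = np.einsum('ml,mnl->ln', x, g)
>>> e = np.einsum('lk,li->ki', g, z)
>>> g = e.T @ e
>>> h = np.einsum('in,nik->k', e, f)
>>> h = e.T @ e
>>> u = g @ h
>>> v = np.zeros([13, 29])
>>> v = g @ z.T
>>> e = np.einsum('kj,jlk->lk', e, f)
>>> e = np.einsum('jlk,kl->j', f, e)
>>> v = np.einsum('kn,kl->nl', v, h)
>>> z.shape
(7, 13)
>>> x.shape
(13, 7)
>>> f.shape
(13, 7, 7)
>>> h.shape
(13, 13)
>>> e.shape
(13,)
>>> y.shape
(7,)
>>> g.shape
(13, 13)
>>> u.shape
(13, 13)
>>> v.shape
(7, 13)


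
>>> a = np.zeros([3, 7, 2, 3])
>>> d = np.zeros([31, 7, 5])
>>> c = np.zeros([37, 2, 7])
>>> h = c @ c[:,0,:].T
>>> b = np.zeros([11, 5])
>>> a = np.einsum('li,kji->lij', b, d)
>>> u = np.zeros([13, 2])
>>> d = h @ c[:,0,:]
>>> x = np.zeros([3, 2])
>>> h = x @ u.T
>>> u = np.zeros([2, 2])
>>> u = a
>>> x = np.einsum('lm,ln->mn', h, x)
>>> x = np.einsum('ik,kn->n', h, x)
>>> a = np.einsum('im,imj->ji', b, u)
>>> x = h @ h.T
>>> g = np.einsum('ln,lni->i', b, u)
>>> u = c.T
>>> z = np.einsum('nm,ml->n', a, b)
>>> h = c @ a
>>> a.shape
(7, 11)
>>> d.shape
(37, 2, 7)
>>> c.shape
(37, 2, 7)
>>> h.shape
(37, 2, 11)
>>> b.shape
(11, 5)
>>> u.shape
(7, 2, 37)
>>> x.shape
(3, 3)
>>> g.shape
(7,)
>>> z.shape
(7,)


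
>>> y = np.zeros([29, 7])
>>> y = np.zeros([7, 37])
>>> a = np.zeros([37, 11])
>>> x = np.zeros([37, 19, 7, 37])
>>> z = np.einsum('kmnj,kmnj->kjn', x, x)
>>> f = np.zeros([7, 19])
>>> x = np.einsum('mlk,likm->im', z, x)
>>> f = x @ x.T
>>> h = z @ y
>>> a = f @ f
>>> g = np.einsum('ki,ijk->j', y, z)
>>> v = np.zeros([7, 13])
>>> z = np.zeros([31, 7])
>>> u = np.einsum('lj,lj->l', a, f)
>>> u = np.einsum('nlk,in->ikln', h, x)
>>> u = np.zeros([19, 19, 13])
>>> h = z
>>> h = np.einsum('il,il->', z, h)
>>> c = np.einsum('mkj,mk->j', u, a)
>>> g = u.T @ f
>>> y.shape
(7, 37)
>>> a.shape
(19, 19)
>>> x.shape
(19, 37)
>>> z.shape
(31, 7)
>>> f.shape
(19, 19)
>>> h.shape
()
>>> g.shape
(13, 19, 19)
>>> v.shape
(7, 13)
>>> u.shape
(19, 19, 13)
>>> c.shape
(13,)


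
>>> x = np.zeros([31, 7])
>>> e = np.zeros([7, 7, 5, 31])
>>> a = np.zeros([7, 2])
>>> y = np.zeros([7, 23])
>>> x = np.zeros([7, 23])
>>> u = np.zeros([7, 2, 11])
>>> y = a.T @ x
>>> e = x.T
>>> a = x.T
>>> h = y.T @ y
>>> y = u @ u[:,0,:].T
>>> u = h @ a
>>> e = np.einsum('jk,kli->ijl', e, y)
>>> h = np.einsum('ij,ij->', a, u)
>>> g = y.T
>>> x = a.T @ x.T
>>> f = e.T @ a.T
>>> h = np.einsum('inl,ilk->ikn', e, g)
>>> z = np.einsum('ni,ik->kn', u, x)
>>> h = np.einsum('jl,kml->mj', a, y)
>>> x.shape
(7, 7)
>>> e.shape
(7, 23, 2)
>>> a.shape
(23, 7)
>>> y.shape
(7, 2, 7)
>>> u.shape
(23, 7)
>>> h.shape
(2, 23)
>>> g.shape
(7, 2, 7)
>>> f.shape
(2, 23, 23)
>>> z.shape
(7, 23)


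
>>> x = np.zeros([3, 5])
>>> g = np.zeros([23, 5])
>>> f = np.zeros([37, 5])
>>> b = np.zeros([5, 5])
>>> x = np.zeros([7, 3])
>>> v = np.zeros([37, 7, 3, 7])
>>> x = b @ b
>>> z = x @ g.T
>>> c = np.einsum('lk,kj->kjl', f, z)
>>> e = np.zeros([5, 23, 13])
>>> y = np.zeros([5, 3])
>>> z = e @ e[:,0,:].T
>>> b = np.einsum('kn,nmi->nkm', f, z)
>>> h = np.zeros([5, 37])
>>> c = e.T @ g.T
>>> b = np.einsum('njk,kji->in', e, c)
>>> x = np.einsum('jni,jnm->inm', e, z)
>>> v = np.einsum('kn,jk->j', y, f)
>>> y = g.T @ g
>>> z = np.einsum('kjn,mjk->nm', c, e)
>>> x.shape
(13, 23, 5)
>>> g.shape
(23, 5)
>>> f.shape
(37, 5)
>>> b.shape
(23, 5)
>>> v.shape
(37,)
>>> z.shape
(23, 5)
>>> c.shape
(13, 23, 23)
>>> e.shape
(5, 23, 13)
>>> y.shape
(5, 5)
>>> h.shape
(5, 37)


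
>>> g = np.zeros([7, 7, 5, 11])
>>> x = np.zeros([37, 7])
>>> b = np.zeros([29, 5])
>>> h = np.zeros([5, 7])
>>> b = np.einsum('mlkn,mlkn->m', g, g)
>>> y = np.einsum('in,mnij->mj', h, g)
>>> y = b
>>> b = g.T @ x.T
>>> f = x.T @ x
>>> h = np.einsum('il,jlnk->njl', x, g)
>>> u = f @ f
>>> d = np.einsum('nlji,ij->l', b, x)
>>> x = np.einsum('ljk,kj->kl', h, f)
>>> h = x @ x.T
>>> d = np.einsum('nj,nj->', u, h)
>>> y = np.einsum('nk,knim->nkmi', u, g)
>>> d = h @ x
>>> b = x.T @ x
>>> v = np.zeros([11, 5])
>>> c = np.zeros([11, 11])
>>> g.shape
(7, 7, 5, 11)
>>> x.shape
(7, 5)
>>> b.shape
(5, 5)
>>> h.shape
(7, 7)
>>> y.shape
(7, 7, 11, 5)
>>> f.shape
(7, 7)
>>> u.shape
(7, 7)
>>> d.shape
(7, 5)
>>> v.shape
(11, 5)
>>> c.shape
(11, 11)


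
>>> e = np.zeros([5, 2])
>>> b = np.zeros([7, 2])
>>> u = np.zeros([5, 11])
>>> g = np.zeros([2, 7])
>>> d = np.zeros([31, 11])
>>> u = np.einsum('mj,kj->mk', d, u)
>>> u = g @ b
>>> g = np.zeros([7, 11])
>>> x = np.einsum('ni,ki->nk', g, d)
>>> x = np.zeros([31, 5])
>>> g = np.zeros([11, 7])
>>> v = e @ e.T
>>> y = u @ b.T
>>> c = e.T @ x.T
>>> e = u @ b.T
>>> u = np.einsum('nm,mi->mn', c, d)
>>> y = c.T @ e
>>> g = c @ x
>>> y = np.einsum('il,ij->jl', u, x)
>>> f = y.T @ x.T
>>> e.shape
(2, 7)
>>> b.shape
(7, 2)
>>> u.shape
(31, 2)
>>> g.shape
(2, 5)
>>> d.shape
(31, 11)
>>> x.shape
(31, 5)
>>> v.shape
(5, 5)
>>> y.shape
(5, 2)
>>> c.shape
(2, 31)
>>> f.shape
(2, 31)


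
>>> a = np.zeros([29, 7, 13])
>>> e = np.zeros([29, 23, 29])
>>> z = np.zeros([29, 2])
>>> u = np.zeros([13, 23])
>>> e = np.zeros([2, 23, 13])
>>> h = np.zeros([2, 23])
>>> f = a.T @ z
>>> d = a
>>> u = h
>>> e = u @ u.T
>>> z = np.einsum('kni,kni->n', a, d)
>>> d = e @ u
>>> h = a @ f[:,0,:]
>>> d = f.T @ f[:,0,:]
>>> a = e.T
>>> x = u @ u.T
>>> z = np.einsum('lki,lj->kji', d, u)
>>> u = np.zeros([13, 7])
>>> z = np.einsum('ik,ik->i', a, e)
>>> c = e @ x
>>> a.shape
(2, 2)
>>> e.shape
(2, 2)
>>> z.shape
(2,)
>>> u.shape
(13, 7)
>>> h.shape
(29, 7, 2)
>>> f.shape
(13, 7, 2)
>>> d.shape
(2, 7, 2)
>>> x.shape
(2, 2)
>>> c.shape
(2, 2)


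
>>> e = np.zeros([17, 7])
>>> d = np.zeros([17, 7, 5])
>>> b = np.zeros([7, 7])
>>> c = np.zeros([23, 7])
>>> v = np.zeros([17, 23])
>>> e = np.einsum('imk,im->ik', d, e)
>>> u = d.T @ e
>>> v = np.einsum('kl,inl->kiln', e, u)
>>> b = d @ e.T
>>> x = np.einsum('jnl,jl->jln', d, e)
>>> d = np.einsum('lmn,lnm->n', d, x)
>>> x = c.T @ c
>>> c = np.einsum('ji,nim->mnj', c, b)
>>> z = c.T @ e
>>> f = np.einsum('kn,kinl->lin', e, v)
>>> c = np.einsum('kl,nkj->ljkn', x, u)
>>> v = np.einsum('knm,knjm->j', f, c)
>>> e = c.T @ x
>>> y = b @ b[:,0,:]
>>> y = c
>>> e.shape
(5, 7, 5, 7)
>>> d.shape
(5,)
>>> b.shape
(17, 7, 17)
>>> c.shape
(7, 5, 7, 5)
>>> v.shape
(7,)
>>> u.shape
(5, 7, 5)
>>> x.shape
(7, 7)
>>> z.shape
(23, 17, 5)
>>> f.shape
(7, 5, 5)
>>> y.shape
(7, 5, 7, 5)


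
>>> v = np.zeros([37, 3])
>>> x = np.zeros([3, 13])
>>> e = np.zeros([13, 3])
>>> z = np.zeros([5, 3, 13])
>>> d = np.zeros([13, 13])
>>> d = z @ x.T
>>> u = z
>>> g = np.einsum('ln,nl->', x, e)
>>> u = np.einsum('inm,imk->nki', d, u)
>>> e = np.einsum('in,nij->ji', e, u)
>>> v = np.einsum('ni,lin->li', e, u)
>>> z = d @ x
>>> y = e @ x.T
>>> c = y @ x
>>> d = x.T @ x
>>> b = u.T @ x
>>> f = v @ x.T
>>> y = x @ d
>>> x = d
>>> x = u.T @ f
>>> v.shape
(3, 13)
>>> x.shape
(5, 13, 3)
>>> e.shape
(5, 13)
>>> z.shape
(5, 3, 13)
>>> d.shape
(13, 13)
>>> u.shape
(3, 13, 5)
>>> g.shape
()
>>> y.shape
(3, 13)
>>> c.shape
(5, 13)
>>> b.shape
(5, 13, 13)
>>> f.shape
(3, 3)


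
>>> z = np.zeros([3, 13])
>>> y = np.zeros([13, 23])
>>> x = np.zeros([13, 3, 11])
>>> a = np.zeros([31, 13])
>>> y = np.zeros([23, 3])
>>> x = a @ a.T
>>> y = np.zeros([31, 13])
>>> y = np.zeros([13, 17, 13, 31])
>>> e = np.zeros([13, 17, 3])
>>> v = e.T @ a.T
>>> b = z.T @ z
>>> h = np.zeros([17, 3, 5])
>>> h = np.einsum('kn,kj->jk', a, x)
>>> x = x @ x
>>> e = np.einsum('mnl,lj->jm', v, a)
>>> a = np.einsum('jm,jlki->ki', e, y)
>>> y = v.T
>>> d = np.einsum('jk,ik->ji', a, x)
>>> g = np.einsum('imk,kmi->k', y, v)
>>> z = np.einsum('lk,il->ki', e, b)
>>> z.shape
(3, 13)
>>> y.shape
(31, 17, 3)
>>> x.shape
(31, 31)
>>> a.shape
(13, 31)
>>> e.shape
(13, 3)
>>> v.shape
(3, 17, 31)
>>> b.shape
(13, 13)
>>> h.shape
(31, 31)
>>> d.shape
(13, 31)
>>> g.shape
(3,)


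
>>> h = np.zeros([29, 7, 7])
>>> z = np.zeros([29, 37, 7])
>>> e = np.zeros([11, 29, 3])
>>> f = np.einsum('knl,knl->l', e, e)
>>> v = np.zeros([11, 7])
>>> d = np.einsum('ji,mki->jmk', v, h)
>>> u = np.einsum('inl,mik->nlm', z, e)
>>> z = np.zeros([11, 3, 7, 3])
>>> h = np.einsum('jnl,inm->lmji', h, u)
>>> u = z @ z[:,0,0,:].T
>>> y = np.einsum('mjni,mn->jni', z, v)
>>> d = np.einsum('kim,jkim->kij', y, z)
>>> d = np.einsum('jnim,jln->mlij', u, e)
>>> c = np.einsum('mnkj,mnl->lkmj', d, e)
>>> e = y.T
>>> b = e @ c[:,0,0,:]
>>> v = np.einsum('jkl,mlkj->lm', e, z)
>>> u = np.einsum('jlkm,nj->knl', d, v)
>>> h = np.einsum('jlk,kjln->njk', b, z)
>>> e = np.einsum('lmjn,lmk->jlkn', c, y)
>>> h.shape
(3, 3, 11)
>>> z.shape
(11, 3, 7, 3)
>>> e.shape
(11, 3, 3, 11)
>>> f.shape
(3,)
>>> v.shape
(3, 11)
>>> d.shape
(11, 29, 7, 11)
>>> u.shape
(7, 3, 29)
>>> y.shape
(3, 7, 3)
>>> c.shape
(3, 7, 11, 11)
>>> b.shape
(3, 7, 11)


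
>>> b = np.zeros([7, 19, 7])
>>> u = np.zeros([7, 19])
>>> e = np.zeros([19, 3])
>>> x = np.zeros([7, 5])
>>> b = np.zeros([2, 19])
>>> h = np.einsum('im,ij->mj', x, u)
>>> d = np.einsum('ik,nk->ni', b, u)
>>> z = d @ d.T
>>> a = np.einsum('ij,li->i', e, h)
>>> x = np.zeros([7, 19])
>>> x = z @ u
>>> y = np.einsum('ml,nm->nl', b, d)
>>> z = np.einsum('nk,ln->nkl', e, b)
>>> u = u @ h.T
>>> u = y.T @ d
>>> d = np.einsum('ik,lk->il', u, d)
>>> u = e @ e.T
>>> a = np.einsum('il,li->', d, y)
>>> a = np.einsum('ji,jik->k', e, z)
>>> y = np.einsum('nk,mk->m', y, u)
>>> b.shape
(2, 19)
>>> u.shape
(19, 19)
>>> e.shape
(19, 3)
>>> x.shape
(7, 19)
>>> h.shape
(5, 19)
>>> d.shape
(19, 7)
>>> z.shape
(19, 3, 2)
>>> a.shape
(2,)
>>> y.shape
(19,)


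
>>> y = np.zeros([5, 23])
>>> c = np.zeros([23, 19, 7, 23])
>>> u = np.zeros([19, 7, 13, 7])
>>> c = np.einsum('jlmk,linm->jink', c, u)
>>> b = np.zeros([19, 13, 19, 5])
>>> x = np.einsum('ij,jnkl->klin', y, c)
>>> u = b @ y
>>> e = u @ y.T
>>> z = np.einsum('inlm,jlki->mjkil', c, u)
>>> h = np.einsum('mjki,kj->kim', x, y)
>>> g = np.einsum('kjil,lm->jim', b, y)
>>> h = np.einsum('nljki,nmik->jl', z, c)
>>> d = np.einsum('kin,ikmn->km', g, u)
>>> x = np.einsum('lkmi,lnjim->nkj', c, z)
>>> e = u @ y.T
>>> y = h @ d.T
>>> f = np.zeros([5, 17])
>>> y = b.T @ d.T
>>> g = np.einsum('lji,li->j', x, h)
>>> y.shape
(5, 19, 13, 13)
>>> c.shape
(23, 7, 13, 23)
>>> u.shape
(19, 13, 19, 23)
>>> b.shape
(19, 13, 19, 5)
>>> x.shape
(19, 7, 19)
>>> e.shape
(19, 13, 19, 5)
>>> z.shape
(23, 19, 19, 23, 13)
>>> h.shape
(19, 19)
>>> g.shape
(7,)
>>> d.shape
(13, 19)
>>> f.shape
(5, 17)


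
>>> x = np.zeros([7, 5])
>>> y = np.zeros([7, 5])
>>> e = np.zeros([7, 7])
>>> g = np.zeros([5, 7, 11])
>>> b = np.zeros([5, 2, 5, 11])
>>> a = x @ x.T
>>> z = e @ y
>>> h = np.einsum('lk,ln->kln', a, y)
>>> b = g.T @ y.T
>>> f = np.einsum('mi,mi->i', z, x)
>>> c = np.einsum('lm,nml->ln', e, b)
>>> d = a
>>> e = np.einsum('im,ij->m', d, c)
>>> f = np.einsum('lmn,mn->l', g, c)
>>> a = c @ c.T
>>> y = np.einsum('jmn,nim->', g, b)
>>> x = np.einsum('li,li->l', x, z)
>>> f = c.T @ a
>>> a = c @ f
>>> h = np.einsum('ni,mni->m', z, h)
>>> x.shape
(7,)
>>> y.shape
()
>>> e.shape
(7,)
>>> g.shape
(5, 7, 11)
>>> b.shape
(11, 7, 7)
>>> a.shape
(7, 7)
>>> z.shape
(7, 5)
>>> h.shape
(7,)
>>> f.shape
(11, 7)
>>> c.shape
(7, 11)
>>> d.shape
(7, 7)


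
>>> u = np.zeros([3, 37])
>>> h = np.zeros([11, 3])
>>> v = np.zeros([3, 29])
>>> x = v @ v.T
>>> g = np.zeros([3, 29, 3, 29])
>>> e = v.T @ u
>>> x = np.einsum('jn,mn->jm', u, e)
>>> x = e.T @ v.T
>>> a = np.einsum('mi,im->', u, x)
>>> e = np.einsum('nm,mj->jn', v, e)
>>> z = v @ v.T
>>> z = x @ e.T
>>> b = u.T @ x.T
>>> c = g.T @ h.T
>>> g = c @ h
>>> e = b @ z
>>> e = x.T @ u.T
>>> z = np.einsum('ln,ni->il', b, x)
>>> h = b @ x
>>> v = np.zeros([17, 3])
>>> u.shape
(3, 37)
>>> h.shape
(37, 3)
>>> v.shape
(17, 3)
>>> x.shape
(37, 3)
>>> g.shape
(29, 3, 29, 3)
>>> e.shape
(3, 3)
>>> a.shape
()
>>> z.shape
(3, 37)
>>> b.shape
(37, 37)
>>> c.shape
(29, 3, 29, 11)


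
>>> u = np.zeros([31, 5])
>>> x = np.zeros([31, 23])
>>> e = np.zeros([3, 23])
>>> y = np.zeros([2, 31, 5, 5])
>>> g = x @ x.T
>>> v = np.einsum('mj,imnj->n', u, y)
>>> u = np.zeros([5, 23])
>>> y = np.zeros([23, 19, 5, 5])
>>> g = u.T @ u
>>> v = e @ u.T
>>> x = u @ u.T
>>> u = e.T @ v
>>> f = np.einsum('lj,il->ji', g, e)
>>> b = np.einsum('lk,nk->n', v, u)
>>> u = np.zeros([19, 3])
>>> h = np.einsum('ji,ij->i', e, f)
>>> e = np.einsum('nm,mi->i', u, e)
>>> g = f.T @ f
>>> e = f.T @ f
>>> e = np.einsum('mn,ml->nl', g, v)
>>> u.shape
(19, 3)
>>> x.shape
(5, 5)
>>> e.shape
(3, 5)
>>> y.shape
(23, 19, 5, 5)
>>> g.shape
(3, 3)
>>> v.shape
(3, 5)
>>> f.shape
(23, 3)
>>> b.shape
(23,)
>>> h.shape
(23,)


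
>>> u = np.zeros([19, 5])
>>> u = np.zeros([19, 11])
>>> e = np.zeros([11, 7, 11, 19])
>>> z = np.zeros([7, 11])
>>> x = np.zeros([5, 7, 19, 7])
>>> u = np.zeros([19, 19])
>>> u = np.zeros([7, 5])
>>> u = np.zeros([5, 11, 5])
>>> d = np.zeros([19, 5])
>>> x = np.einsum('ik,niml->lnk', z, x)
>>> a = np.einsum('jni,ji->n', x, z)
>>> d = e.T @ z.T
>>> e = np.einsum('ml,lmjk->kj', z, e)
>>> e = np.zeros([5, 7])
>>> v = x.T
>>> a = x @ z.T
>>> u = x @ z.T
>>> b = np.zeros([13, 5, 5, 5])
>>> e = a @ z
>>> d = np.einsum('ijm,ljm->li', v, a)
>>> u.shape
(7, 5, 7)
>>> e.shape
(7, 5, 11)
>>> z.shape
(7, 11)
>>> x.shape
(7, 5, 11)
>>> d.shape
(7, 11)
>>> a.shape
(7, 5, 7)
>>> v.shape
(11, 5, 7)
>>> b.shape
(13, 5, 5, 5)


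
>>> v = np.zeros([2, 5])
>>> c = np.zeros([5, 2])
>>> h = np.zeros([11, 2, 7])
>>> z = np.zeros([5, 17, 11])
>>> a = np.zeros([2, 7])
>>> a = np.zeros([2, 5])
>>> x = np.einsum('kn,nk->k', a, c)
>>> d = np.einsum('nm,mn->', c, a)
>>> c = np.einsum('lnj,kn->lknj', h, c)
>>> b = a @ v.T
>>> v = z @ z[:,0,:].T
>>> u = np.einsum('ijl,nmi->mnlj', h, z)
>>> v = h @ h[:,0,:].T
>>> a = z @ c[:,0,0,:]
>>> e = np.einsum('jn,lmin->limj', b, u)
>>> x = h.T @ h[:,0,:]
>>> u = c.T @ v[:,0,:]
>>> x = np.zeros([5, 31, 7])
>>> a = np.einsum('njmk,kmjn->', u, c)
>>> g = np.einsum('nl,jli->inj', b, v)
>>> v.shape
(11, 2, 11)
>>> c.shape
(11, 5, 2, 7)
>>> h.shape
(11, 2, 7)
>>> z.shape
(5, 17, 11)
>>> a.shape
()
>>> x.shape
(5, 31, 7)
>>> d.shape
()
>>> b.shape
(2, 2)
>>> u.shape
(7, 2, 5, 11)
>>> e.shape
(17, 7, 5, 2)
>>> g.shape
(11, 2, 11)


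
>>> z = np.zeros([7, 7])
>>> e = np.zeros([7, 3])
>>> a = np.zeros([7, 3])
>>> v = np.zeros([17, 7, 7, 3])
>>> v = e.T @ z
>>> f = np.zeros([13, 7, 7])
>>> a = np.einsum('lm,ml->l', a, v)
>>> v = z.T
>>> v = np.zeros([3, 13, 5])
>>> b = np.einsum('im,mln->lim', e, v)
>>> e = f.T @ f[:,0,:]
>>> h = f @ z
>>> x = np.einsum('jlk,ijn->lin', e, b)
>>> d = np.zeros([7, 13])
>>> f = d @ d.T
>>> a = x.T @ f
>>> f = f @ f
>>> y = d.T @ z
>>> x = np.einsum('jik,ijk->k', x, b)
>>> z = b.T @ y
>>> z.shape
(3, 7, 7)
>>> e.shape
(7, 7, 7)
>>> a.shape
(3, 13, 7)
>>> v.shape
(3, 13, 5)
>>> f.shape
(7, 7)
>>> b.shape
(13, 7, 3)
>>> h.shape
(13, 7, 7)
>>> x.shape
(3,)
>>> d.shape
(7, 13)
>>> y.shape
(13, 7)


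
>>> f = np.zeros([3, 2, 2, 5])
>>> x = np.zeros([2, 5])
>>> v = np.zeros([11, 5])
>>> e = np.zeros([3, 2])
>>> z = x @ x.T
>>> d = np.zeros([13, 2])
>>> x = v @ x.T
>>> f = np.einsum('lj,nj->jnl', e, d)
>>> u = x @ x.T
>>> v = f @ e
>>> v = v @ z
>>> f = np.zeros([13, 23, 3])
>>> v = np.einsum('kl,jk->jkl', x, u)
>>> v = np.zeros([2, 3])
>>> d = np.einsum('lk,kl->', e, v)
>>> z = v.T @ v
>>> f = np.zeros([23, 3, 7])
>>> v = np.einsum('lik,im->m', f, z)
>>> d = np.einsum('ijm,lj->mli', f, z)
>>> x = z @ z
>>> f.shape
(23, 3, 7)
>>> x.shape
(3, 3)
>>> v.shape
(3,)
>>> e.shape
(3, 2)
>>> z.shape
(3, 3)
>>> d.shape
(7, 3, 23)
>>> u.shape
(11, 11)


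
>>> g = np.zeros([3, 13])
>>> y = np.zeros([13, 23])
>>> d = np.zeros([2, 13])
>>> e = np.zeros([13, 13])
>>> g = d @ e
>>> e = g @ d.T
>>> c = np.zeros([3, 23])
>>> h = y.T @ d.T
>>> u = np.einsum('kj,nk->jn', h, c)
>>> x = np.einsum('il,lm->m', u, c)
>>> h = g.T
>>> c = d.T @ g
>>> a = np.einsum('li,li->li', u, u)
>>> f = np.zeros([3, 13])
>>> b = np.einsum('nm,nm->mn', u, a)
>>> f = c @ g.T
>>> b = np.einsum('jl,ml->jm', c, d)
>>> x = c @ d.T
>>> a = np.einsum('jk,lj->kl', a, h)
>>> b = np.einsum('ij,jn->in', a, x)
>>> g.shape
(2, 13)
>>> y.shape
(13, 23)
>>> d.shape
(2, 13)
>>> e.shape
(2, 2)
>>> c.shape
(13, 13)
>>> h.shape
(13, 2)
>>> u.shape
(2, 3)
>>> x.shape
(13, 2)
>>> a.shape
(3, 13)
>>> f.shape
(13, 2)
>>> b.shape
(3, 2)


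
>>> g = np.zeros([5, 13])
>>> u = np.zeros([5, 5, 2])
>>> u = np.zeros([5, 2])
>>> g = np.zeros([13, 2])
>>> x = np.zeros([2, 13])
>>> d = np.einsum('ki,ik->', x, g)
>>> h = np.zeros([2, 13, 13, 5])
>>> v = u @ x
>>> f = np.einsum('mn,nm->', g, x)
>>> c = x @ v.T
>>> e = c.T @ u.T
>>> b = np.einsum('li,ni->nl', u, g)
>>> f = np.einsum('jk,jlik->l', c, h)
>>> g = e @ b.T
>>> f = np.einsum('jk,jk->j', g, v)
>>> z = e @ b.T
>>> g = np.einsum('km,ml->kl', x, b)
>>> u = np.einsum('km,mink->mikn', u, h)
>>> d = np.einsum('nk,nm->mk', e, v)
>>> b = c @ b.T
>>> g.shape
(2, 5)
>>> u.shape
(2, 13, 5, 13)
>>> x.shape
(2, 13)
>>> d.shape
(13, 5)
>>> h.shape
(2, 13, 13, 5)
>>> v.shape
(5, 13)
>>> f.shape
(5,)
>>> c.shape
(2, 5)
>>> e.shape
(5, 5)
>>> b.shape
(2, 13)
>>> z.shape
(5, 13)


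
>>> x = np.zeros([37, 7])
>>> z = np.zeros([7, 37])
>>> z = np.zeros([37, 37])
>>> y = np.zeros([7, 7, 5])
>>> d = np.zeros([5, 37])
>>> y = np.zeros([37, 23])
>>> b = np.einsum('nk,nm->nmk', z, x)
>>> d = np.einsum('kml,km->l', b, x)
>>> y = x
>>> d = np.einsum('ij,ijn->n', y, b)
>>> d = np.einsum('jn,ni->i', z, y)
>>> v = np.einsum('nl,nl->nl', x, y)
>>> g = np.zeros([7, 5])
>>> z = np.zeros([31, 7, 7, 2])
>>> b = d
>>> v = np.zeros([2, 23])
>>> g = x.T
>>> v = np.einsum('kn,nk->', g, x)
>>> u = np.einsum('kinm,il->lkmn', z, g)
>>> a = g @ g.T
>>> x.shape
(37, 7)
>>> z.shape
(31, 7, 7, 2)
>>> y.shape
(37, 7)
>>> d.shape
(7,)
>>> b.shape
(7,)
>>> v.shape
()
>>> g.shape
(7, 37)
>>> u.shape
(37, 31, 2, 7)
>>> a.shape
(7, 7)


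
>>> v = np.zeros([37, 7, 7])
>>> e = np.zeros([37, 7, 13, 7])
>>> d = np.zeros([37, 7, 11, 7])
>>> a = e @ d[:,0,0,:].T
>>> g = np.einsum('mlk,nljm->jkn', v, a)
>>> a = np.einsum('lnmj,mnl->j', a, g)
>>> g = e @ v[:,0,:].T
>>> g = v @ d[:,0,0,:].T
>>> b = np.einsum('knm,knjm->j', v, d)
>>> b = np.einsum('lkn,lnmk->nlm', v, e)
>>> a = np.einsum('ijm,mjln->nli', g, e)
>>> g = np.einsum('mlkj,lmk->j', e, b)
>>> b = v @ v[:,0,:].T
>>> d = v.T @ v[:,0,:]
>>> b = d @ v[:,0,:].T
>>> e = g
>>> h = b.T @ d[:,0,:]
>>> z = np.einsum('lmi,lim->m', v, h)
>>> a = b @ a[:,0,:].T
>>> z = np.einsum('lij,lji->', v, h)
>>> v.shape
(37, 7, 7)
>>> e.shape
(7,)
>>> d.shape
(7, 7, 7)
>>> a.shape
(7, 7, 7)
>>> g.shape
(7,)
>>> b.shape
(7, 7, 37)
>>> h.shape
(37, 7, 7)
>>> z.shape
()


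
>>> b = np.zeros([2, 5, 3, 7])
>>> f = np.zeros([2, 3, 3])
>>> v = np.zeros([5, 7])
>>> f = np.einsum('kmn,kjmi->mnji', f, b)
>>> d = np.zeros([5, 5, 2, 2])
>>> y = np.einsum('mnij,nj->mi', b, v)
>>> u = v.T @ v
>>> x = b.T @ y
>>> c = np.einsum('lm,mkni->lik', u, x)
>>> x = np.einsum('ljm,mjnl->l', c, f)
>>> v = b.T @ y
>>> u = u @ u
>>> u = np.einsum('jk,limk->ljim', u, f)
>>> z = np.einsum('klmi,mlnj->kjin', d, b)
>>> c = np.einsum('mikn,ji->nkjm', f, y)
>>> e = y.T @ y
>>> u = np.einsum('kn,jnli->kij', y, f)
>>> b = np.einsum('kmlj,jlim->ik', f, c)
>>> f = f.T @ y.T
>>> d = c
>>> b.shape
(2, 3)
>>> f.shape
(7, 5, 3, 2)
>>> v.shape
(7, 3, 5, 3)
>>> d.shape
(7, 5, 2, 3)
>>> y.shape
(2, 3)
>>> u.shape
(2, 7, 3)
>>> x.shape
(7,)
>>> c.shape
(7, 5, 2, 3)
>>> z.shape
(5, 7, 2, 3)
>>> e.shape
(3, 3)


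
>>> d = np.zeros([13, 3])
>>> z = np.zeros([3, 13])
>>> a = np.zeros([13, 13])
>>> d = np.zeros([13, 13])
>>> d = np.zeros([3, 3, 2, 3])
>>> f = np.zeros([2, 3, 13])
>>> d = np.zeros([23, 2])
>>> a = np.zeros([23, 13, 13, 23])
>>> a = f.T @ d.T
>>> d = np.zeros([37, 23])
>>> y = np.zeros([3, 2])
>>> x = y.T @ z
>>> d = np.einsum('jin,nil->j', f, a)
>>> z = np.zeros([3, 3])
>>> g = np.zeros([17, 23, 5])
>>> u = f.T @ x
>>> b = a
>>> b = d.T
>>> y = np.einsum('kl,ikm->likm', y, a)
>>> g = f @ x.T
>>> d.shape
(2,)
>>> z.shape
(3, 3)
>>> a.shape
(13, 3, 23)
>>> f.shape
(2, 3, 13)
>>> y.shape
(2, 13, 3, 23)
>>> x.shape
(2, 13)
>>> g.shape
(2, 3, 2)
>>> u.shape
(13, 3, 13)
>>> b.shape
(2,)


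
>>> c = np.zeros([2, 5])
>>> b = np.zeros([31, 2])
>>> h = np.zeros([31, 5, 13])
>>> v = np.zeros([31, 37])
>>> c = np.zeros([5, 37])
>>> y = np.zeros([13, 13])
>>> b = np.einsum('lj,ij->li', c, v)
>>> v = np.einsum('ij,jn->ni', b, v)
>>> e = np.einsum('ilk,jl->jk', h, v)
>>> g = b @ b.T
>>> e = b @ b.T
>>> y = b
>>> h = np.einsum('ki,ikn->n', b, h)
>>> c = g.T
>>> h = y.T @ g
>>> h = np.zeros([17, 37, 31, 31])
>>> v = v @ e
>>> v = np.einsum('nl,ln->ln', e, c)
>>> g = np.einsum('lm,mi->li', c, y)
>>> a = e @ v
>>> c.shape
(5, 5)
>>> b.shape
(5, 31)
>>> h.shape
(17, 37, 31, 31)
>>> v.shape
(5, 5)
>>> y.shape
(5, 31)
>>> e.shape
(5, 5)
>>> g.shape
(5, 31)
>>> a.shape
(5, 5)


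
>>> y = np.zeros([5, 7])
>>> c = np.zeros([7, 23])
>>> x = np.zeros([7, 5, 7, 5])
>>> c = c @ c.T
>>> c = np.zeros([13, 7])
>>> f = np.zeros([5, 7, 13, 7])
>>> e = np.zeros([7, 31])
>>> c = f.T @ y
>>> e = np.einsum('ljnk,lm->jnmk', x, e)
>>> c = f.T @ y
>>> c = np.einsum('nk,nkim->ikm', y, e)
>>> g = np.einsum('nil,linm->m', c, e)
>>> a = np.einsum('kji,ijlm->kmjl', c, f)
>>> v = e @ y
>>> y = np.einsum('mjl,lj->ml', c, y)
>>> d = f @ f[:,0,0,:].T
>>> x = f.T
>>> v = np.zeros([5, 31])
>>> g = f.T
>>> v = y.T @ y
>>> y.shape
(31, 5)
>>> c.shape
(31, 7, 5)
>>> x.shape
(7, 13, 7, 5)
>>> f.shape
(5, 7, 13, 7)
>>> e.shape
(5, 7, 31, 5)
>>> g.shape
(7, 13, 7, 5)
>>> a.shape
(31, 7, 7, 13)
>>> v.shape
(5, 5)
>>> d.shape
(5, 7, 13, 5)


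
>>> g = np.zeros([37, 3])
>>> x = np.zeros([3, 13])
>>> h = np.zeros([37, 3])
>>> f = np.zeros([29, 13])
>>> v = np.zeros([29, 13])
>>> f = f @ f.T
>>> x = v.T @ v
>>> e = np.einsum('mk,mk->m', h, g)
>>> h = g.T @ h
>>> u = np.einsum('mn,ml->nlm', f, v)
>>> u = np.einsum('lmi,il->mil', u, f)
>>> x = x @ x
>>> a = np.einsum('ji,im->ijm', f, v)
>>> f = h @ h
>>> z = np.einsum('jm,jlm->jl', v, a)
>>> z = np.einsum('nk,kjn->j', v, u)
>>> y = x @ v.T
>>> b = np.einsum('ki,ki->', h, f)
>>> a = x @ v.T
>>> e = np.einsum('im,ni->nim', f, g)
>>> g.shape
(37, 3)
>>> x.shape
(13, 13)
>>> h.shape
(3, 3)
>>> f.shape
(3, 3)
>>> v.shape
(29, 13)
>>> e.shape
(37, 3, 3)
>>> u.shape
(13, 29, 29)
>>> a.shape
(13, 29)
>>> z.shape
(29,)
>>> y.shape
(13, 29)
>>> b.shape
()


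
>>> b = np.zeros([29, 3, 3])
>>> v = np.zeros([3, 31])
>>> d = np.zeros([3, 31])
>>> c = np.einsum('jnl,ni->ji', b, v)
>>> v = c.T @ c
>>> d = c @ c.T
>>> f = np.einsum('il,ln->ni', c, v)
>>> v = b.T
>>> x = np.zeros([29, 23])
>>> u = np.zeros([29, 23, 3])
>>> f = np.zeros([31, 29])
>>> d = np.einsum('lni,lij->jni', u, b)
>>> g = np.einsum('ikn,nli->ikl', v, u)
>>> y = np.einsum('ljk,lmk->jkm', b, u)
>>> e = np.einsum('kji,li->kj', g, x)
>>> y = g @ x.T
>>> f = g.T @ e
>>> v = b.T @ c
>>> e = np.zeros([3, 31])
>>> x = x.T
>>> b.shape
(29, 3, 3)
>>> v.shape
(3, 3, 31)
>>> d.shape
(3, 23, 3)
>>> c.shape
(29, 31)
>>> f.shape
(23, 3, 3)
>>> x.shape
(23, 29)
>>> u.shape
(29, 23, 3)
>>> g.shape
(3, 3, 23)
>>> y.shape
(3, 3, 29)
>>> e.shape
(3, 31)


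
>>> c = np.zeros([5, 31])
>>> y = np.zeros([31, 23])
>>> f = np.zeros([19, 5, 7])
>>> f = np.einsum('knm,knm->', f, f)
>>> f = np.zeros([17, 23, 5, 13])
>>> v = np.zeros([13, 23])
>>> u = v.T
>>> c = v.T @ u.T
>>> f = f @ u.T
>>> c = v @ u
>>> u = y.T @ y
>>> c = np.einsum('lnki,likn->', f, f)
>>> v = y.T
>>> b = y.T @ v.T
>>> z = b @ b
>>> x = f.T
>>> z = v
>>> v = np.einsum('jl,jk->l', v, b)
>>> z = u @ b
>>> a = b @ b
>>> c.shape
()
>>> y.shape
(31, 23)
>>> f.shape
(17, 23, 5, 23)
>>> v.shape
(31,)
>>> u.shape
(23, 23)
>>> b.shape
(23, 23)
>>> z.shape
(23, 23)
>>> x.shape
(23, 5, 23, 17)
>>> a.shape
(23, 23)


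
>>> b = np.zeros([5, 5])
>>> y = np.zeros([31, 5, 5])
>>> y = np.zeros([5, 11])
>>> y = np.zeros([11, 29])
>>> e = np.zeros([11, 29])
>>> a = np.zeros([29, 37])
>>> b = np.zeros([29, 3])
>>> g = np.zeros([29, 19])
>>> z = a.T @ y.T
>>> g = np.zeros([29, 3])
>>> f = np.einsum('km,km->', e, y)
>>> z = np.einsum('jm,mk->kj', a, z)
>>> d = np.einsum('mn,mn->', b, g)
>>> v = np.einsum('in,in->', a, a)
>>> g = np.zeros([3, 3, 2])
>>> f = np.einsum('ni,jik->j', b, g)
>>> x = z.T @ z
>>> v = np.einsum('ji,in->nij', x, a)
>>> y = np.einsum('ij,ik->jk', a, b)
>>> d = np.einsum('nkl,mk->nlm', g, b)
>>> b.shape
(29, 3)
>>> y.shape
(37, 3)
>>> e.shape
(11, 29)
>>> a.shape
(29, 37)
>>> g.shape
(3, 3, 2)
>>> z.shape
(11, 29)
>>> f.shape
(3,)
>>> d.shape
(3, 2, 29)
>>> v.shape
(37, 29, 29)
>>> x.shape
(29, 29)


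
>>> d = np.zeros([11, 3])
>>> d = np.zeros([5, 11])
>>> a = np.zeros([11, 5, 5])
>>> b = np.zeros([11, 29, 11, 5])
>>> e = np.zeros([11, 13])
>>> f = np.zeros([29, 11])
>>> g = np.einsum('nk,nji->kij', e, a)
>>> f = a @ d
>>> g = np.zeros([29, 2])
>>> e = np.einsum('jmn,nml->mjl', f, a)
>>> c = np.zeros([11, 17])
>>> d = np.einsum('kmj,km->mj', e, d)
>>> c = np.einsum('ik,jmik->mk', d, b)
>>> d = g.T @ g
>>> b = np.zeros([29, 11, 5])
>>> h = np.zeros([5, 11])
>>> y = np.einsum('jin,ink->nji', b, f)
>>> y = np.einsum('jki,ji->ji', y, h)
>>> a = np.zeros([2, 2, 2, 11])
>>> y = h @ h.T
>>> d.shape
(2, 2)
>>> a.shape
(2, 2, 2, 11)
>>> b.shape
(29, 11, 5)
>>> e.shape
(5, 11, 5)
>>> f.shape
(11, 5, 11)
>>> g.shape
(29, 2)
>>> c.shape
(29, 5)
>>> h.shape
(5, 11)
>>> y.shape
(5, 5)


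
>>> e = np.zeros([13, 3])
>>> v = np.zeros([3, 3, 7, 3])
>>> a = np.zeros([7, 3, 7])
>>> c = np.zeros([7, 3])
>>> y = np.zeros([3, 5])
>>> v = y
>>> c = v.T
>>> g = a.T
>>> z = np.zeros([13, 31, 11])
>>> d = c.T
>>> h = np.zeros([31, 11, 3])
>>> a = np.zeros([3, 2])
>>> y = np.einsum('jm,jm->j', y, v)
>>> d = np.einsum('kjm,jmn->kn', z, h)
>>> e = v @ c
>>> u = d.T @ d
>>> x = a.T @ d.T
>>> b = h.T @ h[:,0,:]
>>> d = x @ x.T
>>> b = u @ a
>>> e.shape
(3, 3)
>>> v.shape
(3, 5)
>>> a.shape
(3, 2)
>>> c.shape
(5, 3)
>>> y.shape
(3,)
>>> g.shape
(7, 3, 7)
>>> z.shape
(13, 31, 11)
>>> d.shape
(2, 2)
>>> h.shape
(31, 11, 3)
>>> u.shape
(3, 3)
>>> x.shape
(2, 13)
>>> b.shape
(3, 2)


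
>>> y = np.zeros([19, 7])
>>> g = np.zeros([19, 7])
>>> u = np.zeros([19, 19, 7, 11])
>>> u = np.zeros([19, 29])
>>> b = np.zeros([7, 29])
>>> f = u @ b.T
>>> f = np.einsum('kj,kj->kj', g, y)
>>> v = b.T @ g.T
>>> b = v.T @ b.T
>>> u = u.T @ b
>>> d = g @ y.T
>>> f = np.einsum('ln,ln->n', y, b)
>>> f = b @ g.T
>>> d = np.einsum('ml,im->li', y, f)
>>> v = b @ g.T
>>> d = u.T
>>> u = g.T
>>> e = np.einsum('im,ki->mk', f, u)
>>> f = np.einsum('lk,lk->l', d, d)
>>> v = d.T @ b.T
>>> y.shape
(19, 7)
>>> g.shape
(19, 7)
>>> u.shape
(7, 19)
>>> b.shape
(19, 7)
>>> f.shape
(7,)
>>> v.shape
(29, 19)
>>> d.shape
(7, 29)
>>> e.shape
(19, 7)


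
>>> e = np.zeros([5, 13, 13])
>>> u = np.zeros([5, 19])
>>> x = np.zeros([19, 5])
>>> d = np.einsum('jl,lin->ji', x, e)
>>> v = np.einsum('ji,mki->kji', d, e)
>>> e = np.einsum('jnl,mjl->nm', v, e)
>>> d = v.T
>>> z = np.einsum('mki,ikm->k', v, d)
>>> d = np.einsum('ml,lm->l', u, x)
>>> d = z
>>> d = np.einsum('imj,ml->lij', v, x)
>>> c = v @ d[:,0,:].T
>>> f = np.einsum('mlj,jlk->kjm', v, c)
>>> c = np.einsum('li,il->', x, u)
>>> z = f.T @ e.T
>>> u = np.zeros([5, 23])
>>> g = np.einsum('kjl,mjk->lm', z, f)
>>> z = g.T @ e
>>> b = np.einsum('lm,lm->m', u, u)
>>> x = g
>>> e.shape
(19, 5)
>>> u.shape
(5, 23)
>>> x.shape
(19, 5)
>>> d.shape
(5, 13, 13)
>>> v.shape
(13, 19, 13)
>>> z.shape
(5, 5)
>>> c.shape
()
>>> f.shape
(5, 13, 13)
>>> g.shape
(19, 5)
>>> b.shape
(23,)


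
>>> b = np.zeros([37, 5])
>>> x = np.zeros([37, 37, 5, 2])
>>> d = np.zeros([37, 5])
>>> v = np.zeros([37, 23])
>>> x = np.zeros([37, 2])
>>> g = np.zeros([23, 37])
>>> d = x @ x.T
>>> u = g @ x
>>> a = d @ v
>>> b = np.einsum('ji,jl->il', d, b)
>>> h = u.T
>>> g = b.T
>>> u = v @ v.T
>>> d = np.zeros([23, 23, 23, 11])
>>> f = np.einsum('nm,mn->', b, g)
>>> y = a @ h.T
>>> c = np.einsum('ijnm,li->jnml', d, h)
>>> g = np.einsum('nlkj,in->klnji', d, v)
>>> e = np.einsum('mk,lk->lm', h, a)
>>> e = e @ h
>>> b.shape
(37, 5)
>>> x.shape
(37, 2)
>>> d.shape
(23, 23, 23, 11)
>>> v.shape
(37, 23)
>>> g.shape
(23, 23, 23, 11, 37)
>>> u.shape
(37, 37)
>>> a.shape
(37, 23)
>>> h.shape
(2, 23)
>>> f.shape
()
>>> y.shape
(37, 2)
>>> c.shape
(23, 23, 11, 2)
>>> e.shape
(37, 23)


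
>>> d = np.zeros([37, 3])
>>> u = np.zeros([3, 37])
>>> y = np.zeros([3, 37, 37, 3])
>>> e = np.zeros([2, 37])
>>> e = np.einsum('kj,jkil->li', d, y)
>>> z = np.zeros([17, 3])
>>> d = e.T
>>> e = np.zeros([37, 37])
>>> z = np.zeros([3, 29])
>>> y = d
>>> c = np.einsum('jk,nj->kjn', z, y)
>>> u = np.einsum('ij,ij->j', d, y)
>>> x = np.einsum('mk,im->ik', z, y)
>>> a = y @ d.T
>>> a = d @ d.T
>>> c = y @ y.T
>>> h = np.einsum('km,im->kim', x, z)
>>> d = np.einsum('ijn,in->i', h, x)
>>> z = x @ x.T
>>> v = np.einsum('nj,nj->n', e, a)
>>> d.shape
(37,)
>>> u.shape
(3,)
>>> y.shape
(37, 3)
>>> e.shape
(37, 37)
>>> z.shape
(37, 37)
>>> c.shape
(37, 37)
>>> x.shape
(37, 29)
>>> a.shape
(37, 37)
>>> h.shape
(37, 3, 29)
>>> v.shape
(37,)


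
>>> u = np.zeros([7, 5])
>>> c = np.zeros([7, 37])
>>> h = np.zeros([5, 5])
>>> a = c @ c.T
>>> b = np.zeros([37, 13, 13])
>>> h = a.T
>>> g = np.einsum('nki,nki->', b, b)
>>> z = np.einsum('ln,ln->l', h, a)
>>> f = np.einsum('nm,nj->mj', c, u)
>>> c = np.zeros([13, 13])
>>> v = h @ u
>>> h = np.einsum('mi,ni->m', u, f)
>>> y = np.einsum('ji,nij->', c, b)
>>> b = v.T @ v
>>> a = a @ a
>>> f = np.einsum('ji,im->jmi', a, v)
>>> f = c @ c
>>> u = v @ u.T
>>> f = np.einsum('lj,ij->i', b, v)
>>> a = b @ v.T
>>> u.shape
(7, 7)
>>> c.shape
(13, 13)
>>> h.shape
(7,)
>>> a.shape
(5, 7)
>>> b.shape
(5, 5)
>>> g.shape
()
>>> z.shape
(7,)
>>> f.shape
(7,)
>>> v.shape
(7, 5)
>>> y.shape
()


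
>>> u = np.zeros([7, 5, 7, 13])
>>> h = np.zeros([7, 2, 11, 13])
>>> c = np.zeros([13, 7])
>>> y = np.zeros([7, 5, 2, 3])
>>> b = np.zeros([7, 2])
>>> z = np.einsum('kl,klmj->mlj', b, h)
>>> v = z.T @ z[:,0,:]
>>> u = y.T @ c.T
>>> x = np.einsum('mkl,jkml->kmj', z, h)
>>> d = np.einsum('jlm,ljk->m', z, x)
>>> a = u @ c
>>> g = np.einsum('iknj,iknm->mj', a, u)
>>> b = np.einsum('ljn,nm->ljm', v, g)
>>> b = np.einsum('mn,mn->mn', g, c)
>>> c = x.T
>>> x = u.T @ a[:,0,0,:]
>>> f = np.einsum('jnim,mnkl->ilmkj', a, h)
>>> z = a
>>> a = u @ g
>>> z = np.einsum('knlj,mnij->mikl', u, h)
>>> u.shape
(3, 2, 5, 13)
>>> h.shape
(7, 2, 11, 13)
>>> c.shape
(7, 11, 2)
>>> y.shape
(7, 5, 2, 3)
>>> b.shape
(13, 7)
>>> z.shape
(7, 11, 3, 5)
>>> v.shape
(13, 2, 13)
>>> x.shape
(13, 5, 2, 7)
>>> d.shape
(13,)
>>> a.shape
(3, 2, 5, 7)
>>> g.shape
(13, 7)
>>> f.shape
(5, 13, 7, 11, 3)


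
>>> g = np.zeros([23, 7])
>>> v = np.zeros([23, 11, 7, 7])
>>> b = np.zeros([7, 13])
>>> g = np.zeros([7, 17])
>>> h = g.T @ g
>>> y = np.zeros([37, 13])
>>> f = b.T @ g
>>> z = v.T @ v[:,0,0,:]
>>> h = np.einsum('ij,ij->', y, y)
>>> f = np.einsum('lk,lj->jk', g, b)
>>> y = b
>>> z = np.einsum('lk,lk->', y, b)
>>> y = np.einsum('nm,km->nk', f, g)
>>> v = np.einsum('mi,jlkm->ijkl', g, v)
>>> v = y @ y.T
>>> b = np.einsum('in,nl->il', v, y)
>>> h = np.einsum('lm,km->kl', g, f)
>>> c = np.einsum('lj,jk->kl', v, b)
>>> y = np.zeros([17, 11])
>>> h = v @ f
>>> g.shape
(7, 17)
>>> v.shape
(13, 13)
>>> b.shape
(13, 7)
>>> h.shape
(13, 17)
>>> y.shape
(17, 11)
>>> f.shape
(13, 17)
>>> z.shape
()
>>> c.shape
(7, 13)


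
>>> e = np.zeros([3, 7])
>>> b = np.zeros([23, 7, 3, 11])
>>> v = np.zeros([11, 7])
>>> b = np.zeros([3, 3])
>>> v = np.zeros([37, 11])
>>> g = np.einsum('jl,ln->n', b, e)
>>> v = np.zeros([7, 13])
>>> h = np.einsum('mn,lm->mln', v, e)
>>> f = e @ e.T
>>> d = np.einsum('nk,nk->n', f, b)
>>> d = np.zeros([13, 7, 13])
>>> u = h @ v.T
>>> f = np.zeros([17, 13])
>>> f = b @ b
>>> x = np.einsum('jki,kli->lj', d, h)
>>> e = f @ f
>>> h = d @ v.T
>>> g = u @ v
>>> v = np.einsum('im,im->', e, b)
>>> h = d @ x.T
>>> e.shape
(3, 3)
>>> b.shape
(3, 3)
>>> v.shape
()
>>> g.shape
(7, 3, 13)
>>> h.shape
(13, 7, 3)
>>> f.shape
(3, 3)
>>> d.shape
(13, 7, 13)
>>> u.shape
(7, 3, 7)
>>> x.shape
(3, 13)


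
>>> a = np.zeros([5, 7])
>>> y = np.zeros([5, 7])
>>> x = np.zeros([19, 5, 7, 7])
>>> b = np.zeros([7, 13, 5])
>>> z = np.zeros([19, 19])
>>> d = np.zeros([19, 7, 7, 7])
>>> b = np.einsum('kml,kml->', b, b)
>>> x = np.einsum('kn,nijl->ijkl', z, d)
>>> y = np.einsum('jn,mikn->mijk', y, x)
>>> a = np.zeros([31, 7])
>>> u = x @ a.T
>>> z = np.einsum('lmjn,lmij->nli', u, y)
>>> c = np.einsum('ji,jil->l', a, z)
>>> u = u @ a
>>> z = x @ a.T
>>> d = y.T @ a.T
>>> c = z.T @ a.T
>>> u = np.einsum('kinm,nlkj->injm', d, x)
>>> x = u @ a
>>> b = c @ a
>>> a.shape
(31, 7)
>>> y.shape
(7, 7, 5, 19)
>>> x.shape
(5, 7, 7, 7)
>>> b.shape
(31, 19, 7, 7)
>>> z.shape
(7, 7, 19, 31)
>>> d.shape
(19, 5, 7, 31)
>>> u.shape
(5, 7, 7, 31)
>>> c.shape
(31, 19, 7, 31)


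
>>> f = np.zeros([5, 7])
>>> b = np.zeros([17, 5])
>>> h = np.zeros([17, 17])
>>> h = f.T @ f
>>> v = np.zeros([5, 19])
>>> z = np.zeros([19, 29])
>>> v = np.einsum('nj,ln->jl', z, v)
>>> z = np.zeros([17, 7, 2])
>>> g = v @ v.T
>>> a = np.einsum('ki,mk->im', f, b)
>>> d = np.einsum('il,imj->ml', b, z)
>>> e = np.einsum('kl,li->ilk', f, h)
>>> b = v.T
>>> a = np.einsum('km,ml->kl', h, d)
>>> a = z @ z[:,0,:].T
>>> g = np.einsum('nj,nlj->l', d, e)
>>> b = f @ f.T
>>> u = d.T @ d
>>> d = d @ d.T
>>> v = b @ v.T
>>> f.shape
(5, 7)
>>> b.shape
(5, 5)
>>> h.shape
(7, 7)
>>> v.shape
(5, 29)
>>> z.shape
(17, 7, 2)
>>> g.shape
(7,)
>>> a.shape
(17, 7, 17)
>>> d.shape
(7, 7)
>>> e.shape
(7, 7, 5)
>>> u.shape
(5, 5)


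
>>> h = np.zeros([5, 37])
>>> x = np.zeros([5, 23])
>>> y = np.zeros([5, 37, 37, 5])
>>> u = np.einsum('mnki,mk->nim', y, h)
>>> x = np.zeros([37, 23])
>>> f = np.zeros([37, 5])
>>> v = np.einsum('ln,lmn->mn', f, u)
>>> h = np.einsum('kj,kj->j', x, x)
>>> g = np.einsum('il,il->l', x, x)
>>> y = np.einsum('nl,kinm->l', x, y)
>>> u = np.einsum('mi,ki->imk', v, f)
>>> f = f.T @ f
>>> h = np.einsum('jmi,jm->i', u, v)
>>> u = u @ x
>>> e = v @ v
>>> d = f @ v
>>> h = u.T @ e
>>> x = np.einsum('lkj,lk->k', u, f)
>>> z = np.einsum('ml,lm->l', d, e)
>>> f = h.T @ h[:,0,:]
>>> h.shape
(23, 5, 5)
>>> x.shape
(5,)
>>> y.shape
(23,)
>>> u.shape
(5, 5, 23)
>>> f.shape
(5, 5, 5)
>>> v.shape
(5, 5)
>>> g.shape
(23,)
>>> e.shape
(5, 5)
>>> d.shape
(5, 5)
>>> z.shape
(5,)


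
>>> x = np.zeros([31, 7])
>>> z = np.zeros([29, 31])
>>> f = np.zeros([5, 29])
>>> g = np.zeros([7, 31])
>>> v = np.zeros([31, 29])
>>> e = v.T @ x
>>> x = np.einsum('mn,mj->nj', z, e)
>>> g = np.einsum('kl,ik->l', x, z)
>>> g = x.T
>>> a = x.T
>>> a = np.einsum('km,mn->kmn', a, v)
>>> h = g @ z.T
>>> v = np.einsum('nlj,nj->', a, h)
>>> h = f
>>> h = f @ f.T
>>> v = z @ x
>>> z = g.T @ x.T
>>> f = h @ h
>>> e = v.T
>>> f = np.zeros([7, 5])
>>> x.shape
(31, 7)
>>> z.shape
(31, 31)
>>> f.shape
(7, 5)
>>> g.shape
(7, 31)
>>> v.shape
(29, 7)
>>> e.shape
(7, 29)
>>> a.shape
(7, 31, 29)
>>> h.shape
(5, 5)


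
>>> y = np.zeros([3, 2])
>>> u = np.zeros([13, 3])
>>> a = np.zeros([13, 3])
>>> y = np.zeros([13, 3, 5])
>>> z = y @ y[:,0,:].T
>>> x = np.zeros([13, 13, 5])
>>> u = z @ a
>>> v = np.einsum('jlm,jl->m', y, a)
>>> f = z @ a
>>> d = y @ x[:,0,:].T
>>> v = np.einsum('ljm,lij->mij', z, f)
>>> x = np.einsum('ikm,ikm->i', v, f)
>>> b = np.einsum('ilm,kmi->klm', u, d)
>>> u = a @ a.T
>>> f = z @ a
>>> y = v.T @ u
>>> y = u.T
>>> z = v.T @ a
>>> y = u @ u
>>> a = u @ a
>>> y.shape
(13, 13)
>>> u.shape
(13, 13)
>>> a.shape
(13, 3)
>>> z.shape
(3, 3, 3)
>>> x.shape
(13,)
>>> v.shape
(13, 3, 3)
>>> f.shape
(13, 3, 3)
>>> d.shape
(13, 3, 13)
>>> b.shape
(13, 3, 3)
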